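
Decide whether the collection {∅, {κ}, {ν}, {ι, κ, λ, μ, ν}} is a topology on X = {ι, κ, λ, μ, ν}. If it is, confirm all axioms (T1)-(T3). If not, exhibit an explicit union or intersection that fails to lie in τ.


τ is NOT a topology on X.

Axiom (T1): ∅ ∈ τ? Yes; X ∈ τ? Yes.
Axiom (T2/T3): check pairwise unions and intersections of members of τ.
Counterexample for (T2): {κ} ∪ {ν} = {κ, ν} ∉ τ. Therefore τ is NOT a topology.


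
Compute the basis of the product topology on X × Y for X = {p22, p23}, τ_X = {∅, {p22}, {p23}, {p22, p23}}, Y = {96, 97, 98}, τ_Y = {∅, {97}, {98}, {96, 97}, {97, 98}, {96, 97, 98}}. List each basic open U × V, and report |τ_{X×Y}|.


Basis B = {∅ × ∅, {p22} × {97}, {p22} × {98}, {p23} × {97}, {p23} × {98}, {p22} × {96, 97}, {p22} × {97, 98}, {p22, p23} × {97}, {p22, p23} × {98}, {p23} × {96, 97}, {p23} × {97, 98}, {p22} × {96, 97, 98}, {p23} × {96, 97, 98}, {p22, p23} × {96, 97}, {p22, p23} × {97, 98}, {p22, p23} × {96, 97, 98}}; |τ_{X×Y}| = 36.

Enumerate products U × V with U ∈ τ_X, V ∈ τ_Y (deduplicated):
  ∅ × ∅ = {} (∅)
  {p22} × {97} = {(p22,97)}
  {p22} × {98} = {(p22,98)}
  {p23} × {97} = {(p23,97)}
  {p23} × {98} = {(p23,98)}
  {p22} × {96, 97} = {(p22,96), (p22,97)}
  {p22} × {97, 98} = {(p22,97), (p22,98)}
  {p22, p23} × {97} = {(p22,97), (p23,97)}
  {p22, p23} × {98} = {(p22,98), (p23,98)}
  {p23} × {96, 97} = {(p23,96), (p23,97)}
  {p23} × {97, 98} = {(p23,97), (p23,98)}
  {p22} × {96, 97, 98} = {(p22,96), (p22,97), (p22,98)}
  {p23} × {96, 97, 98} = {(p23,96), (p23,97), (p23,98)}
  {p22, p23} × {96, 97} = {(p22,96), (p22,97), (p23,96), (p23,97)}
  {p22, p23} × {97, 98} = {(p22,97), (p22,98), (p23,97), (p23,98)}
  {p22, p23} × {96, 97, 98} = {(p22,96), (p22,97), (p22,98), (p23,96), (p23,97), (p23,98)}
These 16 distinct sets form the basis B.
Close under arbitrary unions to get τ_{X×Y}; counting gives |τ_{X×Y}| = 36.


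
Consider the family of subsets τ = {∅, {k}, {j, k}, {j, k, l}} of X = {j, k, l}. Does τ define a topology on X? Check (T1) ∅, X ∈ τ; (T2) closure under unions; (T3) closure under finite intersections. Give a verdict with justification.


τ IS a topology on X.

Axiom (T1): ∅ ∈ τ? Yes; X ∈ τ? Yes.
Axiom (T2/T3): check pairwise unions and intersections of members of τ.
All pairwise intersections and unions checked — each lies in τ. Therefore τ satisfies (T1), (T2), (T3): it IS a topology on X.


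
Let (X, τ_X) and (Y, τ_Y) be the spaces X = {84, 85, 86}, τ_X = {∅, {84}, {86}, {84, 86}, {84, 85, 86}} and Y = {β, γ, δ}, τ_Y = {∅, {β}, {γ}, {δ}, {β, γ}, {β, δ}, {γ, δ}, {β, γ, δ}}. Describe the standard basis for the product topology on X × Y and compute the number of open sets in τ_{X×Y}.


Basis B = {∅ × ∅, {84} × {β}, {84} × {γ}, {84} × {δ}, {86} × {β}, {86} × {γ}, {86} × {δ}, {84} × {β, γ}, {84} × {β, δ}, {84, 86} × {β}, {84} × {γ, δ}, {84, 86} × {γ}, {84, 86} × {δ}, {86} × {β, γ}, {86} × {β, δ}, {86} × {γ, δ}, {84} × {β, γ, δ}, {84, 85, 86} × {β}, {84, 85, 86} × {γ}, {84, 85, 86} × {δ}, {86} × {β, γ, δ}, {84, 86} × {β, γ}, {84, 86} × {β, δ}, {84, 86} × {γ, δ}, {84, 86} × {β, γ, δ}, {84, 85, 86} × {β, γ}, {84, 85, 86} × {β, δ}, {84, 85, 86} × {γ, δ}, {84, 85, 86} × {β, γ, δ}}; |τ_{X×Y}| = 125.

Enumerate products U × V with U ∈ τ_X, V ∈ τ_Y (deduplicated):
  ∅ × ∅ = {} (∅)
  {84} × {β} = {(84,β)}
  {84} × {γ} = {(84,γ)}
  {84} × {δ} = {(84,δ)}
  {86} × {β} = {(86,β)}
  {86} × {γ} = {(86,γ)}
  {86} × {δ} = {(86,δ)}
  {84} × {β, γ} = {(84,β), (84,γ)}
  {84} × {β, δ} = {(84,β), (84,δ)}
  {84, 86} × {β} = {(84,β), (86,β)}
  {84} × {γ, δ} = {(84,γ), (84,δ)}
  {84, 86} × {γ} = {(84,γ), (86,γ)}
  {84, 86} × {δ} = {(84,δ), (86,δ)}
  {86} × {β, γ} = {(86,β), (86,γ)}
  {86} × {β, δ} = {(86,β), (86,δ)}
  {86} × {γ, δ} = {(86,γ), (86,δ)}
  {84} × {β, γ, δ} = {(84,β), (84,γ), (84,δ)}
  {84, 85, 86} × {β} = {(84,β), (85,β), (86,β)}
  {84, 85, 86} × {γ} = {(84,γ), (85,γ), (86,γ)}
  {84, 85, 86} × {δ} = {(84,δ), (85,δ), (86,δ)}
  {86} × {β, γ, δ} = {(86,β), (86,γ), (86,δ)}
  {84, 86} × {β, γ} = {(84,β), (84,γ), (86,β), (86,γ)}
  {84, 86} × {β, δ} = {(84,β), (84,δ), (86,β), (86,δ)}
  {84, 86} × {γ, δ} = {(84,γ), (84,δ), (86,γ), (86,δ)}
  {84, 86} × {β, γ, δ} = {(84,β), (84,γ), (84,δ), (86,β), (86,γ), (86,δ)}
  {84, 85, 86} × {β, γ} = {(84,β), (84,γ), (85,β), (85,γ), (86,β), (86,γ)}
  {84, 85, 86} × {β, δ} = {(84,β), (84,δ), (85,β), (85,δ), (86,β), (86,δ)}
  {84, 85, 86} × {γ, δ} = {(84,γ), (84,δ), (85,γ), (85,δ), (86,γ), (86,δ)}
  {84, 85, 86} × {β, γ, δ} = {(84,β), (84,γ), (84,δ), (85,β), (85,γ), (85,δ), (86,β), (86,γ), (86,δ)}
These 29 distinct sets form the basis B.
Close under arbitrary unions to get τ_{X×Y}; counting gives |τ_{X×Y}| = 125.


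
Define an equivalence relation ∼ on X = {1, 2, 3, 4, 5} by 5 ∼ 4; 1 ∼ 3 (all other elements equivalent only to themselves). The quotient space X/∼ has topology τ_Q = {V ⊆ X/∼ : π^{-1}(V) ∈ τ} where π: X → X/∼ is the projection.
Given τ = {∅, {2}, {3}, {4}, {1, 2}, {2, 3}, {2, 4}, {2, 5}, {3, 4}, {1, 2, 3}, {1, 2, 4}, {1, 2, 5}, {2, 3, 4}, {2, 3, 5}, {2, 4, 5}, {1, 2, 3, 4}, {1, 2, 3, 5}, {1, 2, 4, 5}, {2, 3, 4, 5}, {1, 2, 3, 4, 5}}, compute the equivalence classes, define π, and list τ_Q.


X/∼ = {[1=3], [2], [4=5]}; |τ_Q| = 5.

Equivalence classes: [1=3], [2], [4=5].
Quotient map π: X → X/∼ sends 1 ↦ [1=3], 2 ↦ [2], 3 ↦ [1=3], 4 ↦ [4=5], 5 ↦ [4=5].
For each subset V ⊆ X/∼, compute π^{-1}(V) ⊆ X and check whether π^{-1}(V) ∈ τ. V is open in τ_Q iff π^{-1}(V) ∈ τ.
  V = {}: π^{-1}(V) = ∅ ∈ τ ✓.
  V = {[1=3]}: π^{-1}(V) = {1, 3} ∉ τ ✗.
  V = {[2]}: π^{-1}(V) = {2} ∈ τ ✓.
  V = {[1=3], [2]}: π^{-1}(V) = {1, 2, 3} ∈ τ ✓.
  V = {[4=5]}: π^{-1}(V) = {4, 5} ∉ τ ✗.
  V = {[1=3], [4=5]}: π^{-1}(V) = {1, 3, 4, 5} ∉ τ ✗.
  V = {[2], [4=5]}: π^{-1}(V) = {2, 4, 5} ∈ τ ✓.
  V = {[1=3], [2], [4=5]}: π^{-1}(V) = {1, 2, 3, 4, 5} ∈ τ ✓.
Open sets in the quotient: τ_Q = {{}, {[2]}, {[1=3], [2]}, {[2], [4=5]}, {[1=3], [2], [4=5]}} (5 elements).


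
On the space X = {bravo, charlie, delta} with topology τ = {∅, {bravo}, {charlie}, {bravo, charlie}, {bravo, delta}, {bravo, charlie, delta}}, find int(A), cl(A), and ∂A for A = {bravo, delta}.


int(A) = {bravo, delta}, cl(A) = {bravo, delta}, ∂A = ∅.

Closed sets in (X, τ) are complements of opens:
  closed(X, τ) = {∅, {charlie}, {delta}, {bravo, delta}, {charlie, delta}, {bravo, charlie, delta}}.
int(A) = ⋃ {U ∈ τ : U ⊆ A}. Opens contained in A: ∅, {bravo}, {bravo, delta}.
Taking the union of these: int(A) = {bravo, delta}.
cl(A) = ⋂ {C closed : A ⊆ C}. Closed sets containing A: {bravo, delta}, {bravo, charlie, delta}.
Intersecting these: cl(A) = {bravo, delta}.
∂A = cl(A) ∖ int(A) = {bravo, delta} ∖ {bravo, delta} = ∅.


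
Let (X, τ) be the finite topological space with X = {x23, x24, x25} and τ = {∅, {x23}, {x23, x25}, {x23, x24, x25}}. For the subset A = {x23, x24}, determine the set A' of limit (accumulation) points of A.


A' = {x24, x25}

For each x ∈ X, list the open sets U ∈ τ with x ∈ U, then check whether U ∩ (A ∖ {x}) ≠ ∅ for every such U.
  x = x23: open {x23} ∋ x has {x23} ∩ (A ∖ {x23}) = ∅, so x is NOT a limit point.
  x = x24: opens ∋ x are {x23, x24, x25}; each meets A ∖ {x24}, so x IS a limit point.
  x = x25: opens ∋ x are {x23, x25}, {x23, x24, x25}; each meets A ∖ {x25}, so x IS a limit point.
Collecting: A' = {x24, x25}.


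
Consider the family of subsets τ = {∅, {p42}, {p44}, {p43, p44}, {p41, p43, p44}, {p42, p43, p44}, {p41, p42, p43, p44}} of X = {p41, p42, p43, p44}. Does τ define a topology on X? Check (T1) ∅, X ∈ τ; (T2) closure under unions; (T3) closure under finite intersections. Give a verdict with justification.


τ is NOT a topology on X.

Axiom (T1): ∅ ∈ τ? Yes; X ∈ τ? Yes.
Axiom (T2/T3): check pairwise unions and intersections of members of τ.
Counterexample for (T2): {p42} ∪ {p44} = {p42, p44} ∉ τ. Therefore τ is NOT a topology.


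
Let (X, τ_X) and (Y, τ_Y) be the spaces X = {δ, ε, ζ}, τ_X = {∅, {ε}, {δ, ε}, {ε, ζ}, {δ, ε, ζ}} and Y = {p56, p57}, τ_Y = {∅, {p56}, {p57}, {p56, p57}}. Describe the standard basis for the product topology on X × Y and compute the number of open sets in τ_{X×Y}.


Basis B = {∅ × ∅, {ε} × {p56}, {ε} × {p57}, {δ, ε} × {p56}, {δ, ε} × {p57}, {ε} × {p56, p57}, {ε, ζ} × {p56}, {ε, ζ} × {p57}, {δ, ε, ζ} × {p56}, {δ, ε, ζ} × {p57}, {δ, ε} × {p56, p57}, {ε, ζ} × {p56, p57}, {δ, ε, ζ} × {p56, p57}}; |τ_{X×Y}| = 25.

Enumerate products U × V with U ∈ τ_X, V ∈ τ_Y (deduplicated):
  ∅ × ∅ = {} (∅)
  {ε} × {p56} = {(ε,p56)}
  {ε} × {p57} = {(ε,p57)}
  {δ, ε} × {p56} = {(δ,p56), (ε,p56)}
  {δ, ε} × {p57} = {(δ,p57), (ε,p57)}
  {ε} × {p56, p57} = {(ε,p56), (ε,p57)}
  {ε, ζ} × {p56} = {(ε,p56), (ζ,p56)}
  {ε, ζ} × {p57} = {(ε,p57), (ζ,p57)}
  {δ, ε, ζ} × {p56} = {(δ,p56), (ε,p56), (ζ,p56)}
  {δ, ε, ζ} × {p57} = {(δ,p57), (ε,p57), (ζ,p57)}
  {δ, ε} × {p56, p57} = {(δ,p56), (δ,p57), (ε,p56), (ε,p57)}
  {ε, ζ} × {p56, p57} = {(ε,p56), (ε,p57), (ζ,p56), (ζ,p57)}
  {δ, ε, ζ} × {p56, p57} = {(δ,p56), (δ,p57), (ε,p56), (ε,p57), (ζ,p56), (ζ,p57)}
These 13 distinct sets form the basis B.
Close under arbitrary unions to get τ_{X×Y}; counting gives |τ_{X×Y}| = 25.


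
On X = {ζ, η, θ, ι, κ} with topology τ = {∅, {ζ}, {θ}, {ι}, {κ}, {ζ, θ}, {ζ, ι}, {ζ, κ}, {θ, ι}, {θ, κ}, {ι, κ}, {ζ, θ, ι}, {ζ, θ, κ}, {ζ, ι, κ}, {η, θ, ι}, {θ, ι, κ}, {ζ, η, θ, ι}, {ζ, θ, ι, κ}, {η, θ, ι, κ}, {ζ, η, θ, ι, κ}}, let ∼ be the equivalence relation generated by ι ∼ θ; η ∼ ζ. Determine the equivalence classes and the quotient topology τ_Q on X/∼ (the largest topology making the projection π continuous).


X/∼ = {[ζ=η], [θ=ι], [κ]}; |τ_Q| = 6.

Equivalence classes: [ζ=η], [θ=ι], [κ].
Quotient map π: X → X/∼ sends ζ ↦ [ζ=η], η ↦ [ζ=η], θ ↦ [θ=ι], ι ↦ [θ=ι], κ ↦ [κ].
For each subset V ⊆ X/∼, compute π^{-1}(V) ⊆ X and check whether π^{-1}(V) ∈ τ. V is open in τ_Q iff π^{-1}(V) ∈ τ.
  V = {}: π^{-1}(V) = ∅ ∈ τ ✓.
  V = {[ζ=η]}: π^{-1}(V) = {ζ, η} ∉ τ ✗.
  V = {[θ=ι]}: π^{-1}(V) = {θ, ι} ∈ τ ✓.
  V = {[ζ=η], [θ=ι]}: π^{-1}(V) = {ζ, η, θ, ι} ∈ τ ✓.
  V = {[κ]}: π^{-1}(V) = {κ} ∈ τ ✓.
  V = {[ζ=η], [κ]}: π^{-1}(V) = {ζ, η, κ} ∉ τ ✗.
  V = {[θ=ι], [κ]}: π^{-1}(V) = {θ, ι, κ} ∈ τ ✓.
  V = {[ζ=η], [θ=ι], [κ]}: π^{-1}(V) = {ζ, η, θ, ι, κ} ∈ τ ✓.
Open sets in the quotient: τ_Q = {{}, {[θ=ι]}, {[ζ=η], [θ=ι]}, {[κ]}, {[θ=ι], [κ]}, {[ζ=η], [θ=ι], [κ]}} (6 elements).


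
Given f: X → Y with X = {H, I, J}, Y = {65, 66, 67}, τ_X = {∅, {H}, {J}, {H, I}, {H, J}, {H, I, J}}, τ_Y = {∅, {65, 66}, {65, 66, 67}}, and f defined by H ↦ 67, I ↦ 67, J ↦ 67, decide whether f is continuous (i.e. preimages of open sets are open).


f IS continuous.

Compute f^{-1}(U) for each U ∈ τ_Y:
  U = ∅: f^{-1}(U) = ∅ ∈ τ_X ✓.
  U = {65, 66}: f^{-1}(U) = ∅ ∈ τ_X ✓.
  U = {65, 66, 67}: f^{-1}(U) = {H, I, J} ∈ τ_X ✓.
Every preimage lies in τ_X, so f IS continuous.


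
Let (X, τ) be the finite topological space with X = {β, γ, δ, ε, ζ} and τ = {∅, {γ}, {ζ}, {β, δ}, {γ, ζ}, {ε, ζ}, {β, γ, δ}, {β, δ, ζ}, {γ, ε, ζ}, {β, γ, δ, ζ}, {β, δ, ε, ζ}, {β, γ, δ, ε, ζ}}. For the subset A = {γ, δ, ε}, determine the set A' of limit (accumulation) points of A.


A' = {β}

For each x ∈ X, list the open sets U ∈ τ with x ∈ U, then check whether U ∩ (A ∖ {x}) ≠ ∅ for every such U.
  x = β: opens ∋ x are {β, δ}, {β, γ, δ}, {β, δ, ζ}, {β, γ, δ, ζ}, {β, δ, ε, ζ}, {β, γ, δ, ε, ζ}; each meets A ∖ {β}, so x IS a limit point.
  x = γ: open {γ} ∋ x has {γ} ∩ (A ∖ {γ}) = ∅, so x is NOT a limit point.
  x = δ: open {β, δ} ∋ x has {β, δ} ∩ (A ∖ {δ}) = ∅, so x is NOT a limit point.
  x = ε: open {ε, ζ} ∋ x has {ε, ζ} ∩ (A ∖ {ε}) = ∅, so x is NOT a limit point.
  x = ζ: open {ζ} ∋ x has {ζ} ∩ (A ∖ {ζ}) = ∅, so x is NOT a limit point.
Collecting: A' = {β}.


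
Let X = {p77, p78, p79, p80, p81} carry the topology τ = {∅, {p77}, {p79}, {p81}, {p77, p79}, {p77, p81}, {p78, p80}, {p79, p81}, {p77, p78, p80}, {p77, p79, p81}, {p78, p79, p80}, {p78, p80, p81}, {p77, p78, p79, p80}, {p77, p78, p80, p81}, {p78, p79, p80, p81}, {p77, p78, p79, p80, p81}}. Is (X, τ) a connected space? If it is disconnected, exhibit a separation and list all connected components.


(X, τ) is disconnected; components = [{p77}, {p79}, {p81}, {p78, p80}].

Find clopen sets (U ∈ τ with X ∖ U ∈ τ):
  U = ∅, X ∖ U = {p77, p78, p79, p80, p81} — both open, so U is clopen.
  U = {p77}, X ∖ U = {p78, p79, p80, p81} — both open, so U is clopen.
  U = {p79}, X ∖ U = {p77, p78, p80, p81} — both open, so U is clopen.
  U = {p81}, X ∖ U = {p77, p78, p79, p80} — both open, so U is clopen.
  U = {p77, p79}, X ∖ U = {p78, p80, p81} — both open, so U is clopen.
  U = {p77, p81}, X ∖ U = {p78, p79, p80} — both open, so U is clopen.
  U = {p78, p80}, X ∖ U = {p77, p79, p81} — both open, so U is clopen.
  U = {p79, p81}, X ∖ U = {p77, p78, p80} — both open, so U is clopen.
  U = {p77, p78, p80}, X ∖ U = {p79, p81} — both open, so U is clopen.
  U = {p77, p79, p81}, X ∖ U = {p78, p80} — both open, so U is clopen.
  U = {p78, p79, p80}, X ∖ U = {p77, p81} — both open, so U is clopen.
  U = {p78, p80, p81}, X ∖ U = {p77, p79} — both open, so U is clopen.
  U = {p77, p78, p79, p80}, X ∖ U = {p81} — both open, so U is clopen.
  U = {p77, p78, p80, p81}, X ∖ U = {p79} — both open, so U is clopen.
  U = {p78, p79, p80, p81}, X ∖ U = {p77} — both open, so U is clopen.
  U = {p77, p78, p79, p80, p81}, X ∖ U = ∅ — both open, so U is clopen.
Nontrivial clopen(s) exist: e.g. {p77, p81}. So (X, τ) is disconnected.
Compute connected components by grouping points that agree on all clopens:
  component: {p77}
  component: {p79}
  component: {p81}
  component: {p78, p80}


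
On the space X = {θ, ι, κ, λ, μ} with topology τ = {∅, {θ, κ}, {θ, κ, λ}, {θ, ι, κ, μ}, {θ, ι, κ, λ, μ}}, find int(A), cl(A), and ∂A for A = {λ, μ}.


int(A) = ∅, cl(A) = {ι, λ, μ}, ∂A = {ι, λ, μ}.

Closed sets in (X, τ) are complements of opens:
  closed(X, τ) = {∅, {λ}, {ι, μ}, {ι, λ, μ}, {θ, ι, κ, λ, μ}}.
int(A) = ⋃ {U ∈ τ : U ⊆ A}. Opens contained in A: ∅.
Taking the union of these: int(A) = ∅.
cl(A) = ⋂ {C closed : A ⊆ C}. Closed sets containing A: {ι, λ, μ}, {θ, ι, κ, λ, μ}.
Intersecting these: cl(A) = {ι, λ, μ}.
∂A = cl(A) ∖ int(A) = {ι, λ, μ} ∖ ∅ = {ι, λ, μ}.


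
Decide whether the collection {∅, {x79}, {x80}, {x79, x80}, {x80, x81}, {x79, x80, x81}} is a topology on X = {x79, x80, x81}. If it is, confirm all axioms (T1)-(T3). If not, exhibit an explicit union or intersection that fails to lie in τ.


τ IS a topology on X.

Axiom (T1): ∅ ∈ τ? Yes; X ∈ τ? Yes.
Axiom (T2/T3): check pairwise unions and intersections of members of τ.
All pairwise intersections and unions checked — each lies in τ. Therefore τ satisfies (T1), (T2), (T3): it IS a topology on X.


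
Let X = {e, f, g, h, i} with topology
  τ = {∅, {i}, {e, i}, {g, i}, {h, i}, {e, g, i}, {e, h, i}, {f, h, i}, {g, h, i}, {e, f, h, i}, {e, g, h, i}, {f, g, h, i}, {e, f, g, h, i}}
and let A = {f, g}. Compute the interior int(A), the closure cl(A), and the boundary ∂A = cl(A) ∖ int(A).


int(A) = ∅, cl(A) = {f, g}, ∂A = {f, g}.

Closed sets in (X, τ) are complements of opens:
  closed(X, τ) = {∅, {e}, {f}, {g}, {e, f}, {e, g}, {f, g}, {f, h}, {e, f, g}, {e, f, h}, {f, g, h}, {e, f, g, h}, {e, f, g, h, i}}.
int(A) = ⋃ {U ∈ τ : U ⊆ A}. Opens contained in A: ∅.
Taking the union of these: int(A) = ∅.
cl(A) = ⋂ {C closed : A ⊆ C}. Closed sets containing A: {f, g}, {e, f, g}, {f, g, h}, {e, f, g, h}, {e, f, g, h, i}.
Intersecting these: cl(A) = {f, g}.
∂A = cl(A) ∖ int(A) = {f, g} ∖ ∅ = {f, g}.


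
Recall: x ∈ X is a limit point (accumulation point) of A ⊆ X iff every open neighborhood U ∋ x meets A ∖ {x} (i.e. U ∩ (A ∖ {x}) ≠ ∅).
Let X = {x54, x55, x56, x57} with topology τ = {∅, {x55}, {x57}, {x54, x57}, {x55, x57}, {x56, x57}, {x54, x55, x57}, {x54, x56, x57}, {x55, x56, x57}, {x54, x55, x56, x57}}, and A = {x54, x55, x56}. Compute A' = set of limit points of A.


A' = ∅

For each x ∈ X, list the open sets U ∈ τ with x ∈ U, then check whether U ∩ (A ∖ {x}) ≠ ∅ for every such U.
  x = x54: open {x54, x57} ∋ x has {x54, x57} ∩ (A ∖ {x54}) = ∅, so x is NOT a limit point.
  x = x55: open {x55} ∋ x has {x55} ∩ (A ∖ {x55}) = ∅, so x is NOT a limit point.
  x = x56: open {x56, x57} ∋ x has {x56, x57} ∩ (A ∖ {x56}) = ∅, so x is NOT a limit point.
  x = x57: open {x57} ∋ x has {x57} ∩ (A ∖ {x57}) = ∅, so x is NOT a limit point.
Collecting: A' = ∅.


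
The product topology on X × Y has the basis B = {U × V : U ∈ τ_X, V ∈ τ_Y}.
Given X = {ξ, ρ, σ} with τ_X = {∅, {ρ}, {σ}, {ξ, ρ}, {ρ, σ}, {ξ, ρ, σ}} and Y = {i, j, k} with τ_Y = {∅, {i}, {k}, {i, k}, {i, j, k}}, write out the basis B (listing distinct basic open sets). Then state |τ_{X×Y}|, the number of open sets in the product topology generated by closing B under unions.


Basis B = {∅ × ∅, {ρ} × {i}, {ρ} × {k}, {σ} × {i}, {σ} × {k}, {ξ, ρ} × {i}, {ξ, ρ} × {k}, {ρ} × {i, k}, {ρ, σ} × {i}, {ρ, σ} × {k}, {σ} × {i, k}, {ξ, ρ, σ} × {i}, {ξ, ρ, σ} × {k}, {ρ} × {i, j, k}, {σ} × {i, j, k}, {ξ, ρ} × {i, k}, {ρ, σ} × {i, k}, {ξ, ρ} × {i, j, k}, {ξ, ρ, σ} × {i, k}, {ρ, σ} × {i, j, k}, {ξ, ρ, σ} × {i, j, k}}; |τ_{X×Y}| = 70.

Enumerate products U × V with U ∈ τ_X, V ∈ τ_Y (deduplicated):
  ∅ × ∅ = {} (∅)
  {ρ} × {i} = {(ρ,i)}
  {ρ} × {k} = {(ρ,k)}
  {σ} × {i} = {(σ,i)}
  {σ} × {k} = {(σ,k)}
  {ξ, ρ} × {i} = {(ξ,i), (ρ,i)}
  {ξ, ρ} × {k} = {(ξ,k), (ρ,k)}
  {ρ} × {i, k} = {(ρ,i), (ρ,k)}
  {ρ, σ} × {i} = {(ρ,i), (σ,i)}
  {ρ, σ} × {k} = {(ρ,k), (σ,k)}
  {σ} × {i, k} = {(σ,i), (σ,k)}
  {ξ, ρ, σ} × {i} = {(ξ,i), (ρ,i), (σ,i)}
  {ξ, ρ, σ} × {k} = {(ξ,k), (ρ,k), (σ,k)}
  {ρ} × {i, j, k} = {(ρ,i), (ρ,j), (ρ,k)}
  {σ} × {i, j, k} = {(σ,i), (σ,j), (σ,k)}
  {ξ, ρ} × {i, k} = {(ξ,i), (ξ,k), (ρ,i), (ρ,k)}
  {ρ, σ} × {i, k} = {(ρ,i), (ρ,k), (σ,i), (σ,k)}
  {ξ, ρ} × {i, j, k} = {(ξ,i), (ξ,j), (ξ,k), (ρ,i), (ρ,j), (ρ,k)}
  {ξ, ρ, σ} × {i, k} = {(ξ,i), (ξ,k), (ρ,i), (ρ,k), (σ,i), (σ,k)}
  {ρ, σ} × {i, j, k} = {(ρ,i), (ρ,j), (ρ,k), (σ,i), (σ,j), (σ,k)}
  {ξ, ρ, σ} × {i, j, k} = {(ξ,i), (ξ,j), (ξ,k), (ρ,i), (ρ,j), (ρ,k), (σ,i), (σ,j), (σ,k)}
These 21 distinct sets form the basis B.
Close under arbitrary unions to get τ_{X×Y}; counting gives |τ_{X×Y}| = 70.


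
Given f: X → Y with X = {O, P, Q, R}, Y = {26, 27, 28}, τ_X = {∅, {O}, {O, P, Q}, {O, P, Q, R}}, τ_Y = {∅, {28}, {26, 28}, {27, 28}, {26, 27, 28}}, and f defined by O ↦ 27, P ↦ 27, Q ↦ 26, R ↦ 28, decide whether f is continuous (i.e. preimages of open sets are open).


f is NOT continuous.

Compute f^{-1}(U) for each U ∈ τ_Y:
  U = ∅: f^{-1}(U) = ∅ ∈ τ_X ✓.
  U = {28}: f^{-1}(U) = {R} ∉ τ_X ✗.
  U = {26, 28}: f^{-1}(U) = {Q, R} ∉ τ_X ✗.
  U = {27, 28}: f^{-1}(U) = {O, P, R} ∉ τ_X ✗.
  U = {26, 27, 28}: f^{-1}(U) = {O, P, Q, R} ∈ τ_X ✓.
Found U = {28} with f^{-1}(U) = {R} not in τ_X. Therefore f is NOT continuous.


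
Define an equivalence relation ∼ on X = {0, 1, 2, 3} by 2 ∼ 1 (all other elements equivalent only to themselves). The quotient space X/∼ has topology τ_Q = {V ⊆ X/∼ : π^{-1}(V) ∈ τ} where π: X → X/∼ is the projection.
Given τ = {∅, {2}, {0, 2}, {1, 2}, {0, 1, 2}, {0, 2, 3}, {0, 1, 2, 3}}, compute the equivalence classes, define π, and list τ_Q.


X/∼ = {[0], [1=2], [3]}; |τ_Q| = 4.

Equivalence classes: [0], [1=2], [3].
Quotient map π: X → X/∼ sends 0 ↦ [0], 1 ↦ [1=2], 2 ↦ [1=2], 3 ↦ [3].
For each subset V ⊆ X/∼, compute π^{-1}(V) ⊆ X and check whether π^{-1}(V) ∈ τ. V is open in τ_Q iff π^{-1}(V) ∈ τ.
  V = {}: π^{-1}(V) = ∅ ∈ τ ✓.
  V = {[0]}: π^{-1}(V) = {0} ∉ τ ✗.
  V = {[1=2]}: π^{-1}(V) = {1, 2} ∈ τ ✓.
  V = {[0], [1=2]}: π^{-1}(V) = {0, 1, 2} ∈ τ ✓.
  V = {[3]}: π^{-1}(V) = {3} ∉ τ ✗.
  V = {[0], [3]}: π^{-1}(V) = {0, 3} ∉ τ ✗.
  V = {[1=2], [3]}: π^{-1}(V) = {1, 2, 3} ∉ τ ✗.
  V = {[0], [1=2], [3]}: π^{-1}(V) = {0, 1, 2, 3} ∈ τ ✓.
Open sets in the quotient: τ_Q = {{}, {[1=2]}, {[0], [1=2]}, {[0], [1=2], [3]}} (4 elements).


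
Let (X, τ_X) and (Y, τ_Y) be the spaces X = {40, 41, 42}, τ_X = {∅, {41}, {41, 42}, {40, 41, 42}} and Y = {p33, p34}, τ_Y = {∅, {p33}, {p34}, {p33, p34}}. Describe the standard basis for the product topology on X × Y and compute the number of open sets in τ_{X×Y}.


Basis B = {∅ × ∅, {41} × {p33}, {41} × {p34}, {41} × {p33, p34}, {41, 42} × {p33}, {41, 42} × {p34}, {40, 41, 42} × {p33}, {40, 41, 42} × {p34}, {41, 42} × {p33, p34}, {40, 41, 42} × {p33, p34}}; |τ_{X×Y}| = 16.

Enumerate products U × V with U ∈ τ_X, V ∈ τ_Y (deduplicated):
  ∅ × ∅ = {} (∅)
  {41} × {p33} = {(41,p33)}
  {41} × {p34} = {(41,p34)}
  {41} × {p33, p34} = {(41,p33), (41,p34)}
  {41, 42} × {p33} = {(41,p33), (42,p33)}
  {41, 42} × {p34} = {(41,p34), (42,p34)}
  {40, 41, 42} × {p33} = {(40,p33), (41,p33), (42,p33)}
  {40, 41, 42} × {p34} = {(40,p34), (41,p34), (42,p34)}
  {41, 42} × {p33, p34} = {(41,p33), (41,p34), (42,p33), (42,p34)}
  {40, 41, 42} × {p33, p34} = {(40,p33), (40,p34), (41,p33), (41,p34), (42,p33), (42,p34)}
These 10 distinct sets form the basis B.
Close under arbitrary unions to get τ_{X×Y}; counting gives |τ_{X×Y}| = 16.


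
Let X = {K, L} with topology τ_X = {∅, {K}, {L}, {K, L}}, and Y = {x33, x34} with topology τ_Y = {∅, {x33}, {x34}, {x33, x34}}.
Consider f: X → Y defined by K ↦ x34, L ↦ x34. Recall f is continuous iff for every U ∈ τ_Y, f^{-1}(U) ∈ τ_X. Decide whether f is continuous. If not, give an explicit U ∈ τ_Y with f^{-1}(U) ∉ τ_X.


f IS continuous.

Compute f^{-1}(U) for each U ∈ τ_Y:
  U = ∅: f^{-1}(U) = ∅ ∈ τ_X ✓.
  U = {x33}: f^{-1}(U) = ∅ ∈ τ_X ✓.
  U = {x34}: f^{-1}(U) = {K, L} ∈ τ_X ✓.
  U = {x33, x34}: f^{-1}(U) = {K, L} ∈ τ_X ✓.
Every preimage lies in τ_X, so f IS continuous.


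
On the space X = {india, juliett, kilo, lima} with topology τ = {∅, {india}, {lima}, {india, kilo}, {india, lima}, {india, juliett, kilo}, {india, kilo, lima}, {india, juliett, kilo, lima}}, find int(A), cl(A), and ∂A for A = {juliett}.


int(A) = ∅, cl(A) = {juliett}, ∂A = {juliett}.

Closed sets in (X, τ) are complements of opens:
  closed(X, τ) = {∅, {juliett}, {lima}, {juliett, kilo}, {juliett, lima}, {india, juliett, kilo}, {juliett, kilo, lima}, {india, juliett, kilo, lima}}.
int(A) = ⋃ {U ∈ τ : U ⊆ A}. Opens contained in A: ∅.
Taking the union of these: int(A) = ∅.
cl(A) = ⋂ {C closed : A ⊆ C}. Closed sets containing A: {juliett}, {juliett, kilo}, {juliett, lima}, {india, juliett, kilo}, {juliett, kilo, lima}, {india, juliett, kilo, lima}.
Intersecting these: cl(A) = {juliett}.
∂A = cl(A) ∖ int(A) = {juliett} ∖ ∅ = {juliett}.


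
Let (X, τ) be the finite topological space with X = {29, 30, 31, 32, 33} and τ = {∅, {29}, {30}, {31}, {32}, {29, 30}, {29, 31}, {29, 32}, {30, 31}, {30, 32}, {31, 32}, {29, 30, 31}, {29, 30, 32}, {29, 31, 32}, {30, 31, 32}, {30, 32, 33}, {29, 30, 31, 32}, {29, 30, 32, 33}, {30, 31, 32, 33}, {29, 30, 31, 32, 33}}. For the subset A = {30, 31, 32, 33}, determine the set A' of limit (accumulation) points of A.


A' = {33}

For each x ∈ X, list the open sets U ∈ τ with x ∈ U, then check whether U ∩ (A ∖ {x}) ≠ ∅ for every such U.
  x = 29: open {29} ∋ x has {29} ∩ (A ∖ {29}) = ∅, so x is NOT a limit point.
  x = 30: open {30} ∋ x has {30} ∩ (A ∖ {30}) = ∅, so x is NOT a limit point.
  x = 31: open {31} ∋ x has {31} ∩ (A ∖ {31}) = ∅, so x is NOT a limit point.
  x = 32: open {32} ∋ x has {32} ∩ (A ∖ {32}) = ∅, so x is NOT a limit point.
  x = 33: opens ∋ x are {30, 32, 33}, {29, 30, 32, 33}, {30, 31, 32, 33}, {29, 30, 31, 32, 33}; each meets A ∖ {33}, so x IS a limit point.
Collecting: A' = {33}.


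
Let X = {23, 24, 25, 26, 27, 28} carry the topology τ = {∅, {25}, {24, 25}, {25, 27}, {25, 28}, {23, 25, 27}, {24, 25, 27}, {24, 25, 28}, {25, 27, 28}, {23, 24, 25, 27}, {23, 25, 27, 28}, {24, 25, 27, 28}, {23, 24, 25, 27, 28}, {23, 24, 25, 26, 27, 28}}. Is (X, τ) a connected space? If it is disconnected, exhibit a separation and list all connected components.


(X, τ) is connected.

Find clopen sets (U ∈ τ with X ∖ U ∈ τ):
  U = ∅, X ∖ U = {23, 24, 25, 26, 27, 28} — both open, so U is clopen.
  U = {23, 24, 25, 26, 27, 28}, X ∖ U = ∅ — both open, so U is clopen.
Only trivial clopens (∅ and X) exist, so (X, τ) is connected.
Compute connected components by grouping points that agree on all clopens:
  component: {23, 24, 25, 26, 27, 28}


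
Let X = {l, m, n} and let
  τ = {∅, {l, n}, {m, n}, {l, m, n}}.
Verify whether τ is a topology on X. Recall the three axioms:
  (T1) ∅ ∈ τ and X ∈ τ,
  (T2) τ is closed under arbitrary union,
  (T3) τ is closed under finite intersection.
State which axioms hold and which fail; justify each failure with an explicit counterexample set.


τ is NOT a topology on X.

Axiom (T1): ∅ ∈ τ? Yes; X ∈ τ? Yes.
Axiom (T2/T3): check pairwise unions and intersections of members of τ.
Counterexample for (T3): {l, n} ∩ {m, n} = {n} ∉ τ. Therefore τ is NOT a topology.


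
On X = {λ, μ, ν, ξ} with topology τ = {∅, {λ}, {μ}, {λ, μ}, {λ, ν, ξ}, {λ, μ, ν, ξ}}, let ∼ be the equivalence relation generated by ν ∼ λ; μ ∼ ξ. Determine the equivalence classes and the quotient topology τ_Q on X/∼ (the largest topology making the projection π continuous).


X/∼ = {[λ=ν], [μ=ξ]}; |τ_Q| = 2.

Equivalence classes: [λ=ν], [μ=ξ].
Quotient map π: X → X/∼ sends λ ↦ [λ=ν], μ ↦ [μ=ξ], ν ↦ [λ=ν], ξ ↦ [μ=ξ].
For each subset V ⊆ X/∼, compute π^{-1}(V) ⊆ X and check whether π^{-1}(V) ∈ τ. V is open in τ_Q iff π^{-1}(V) ∈ τ.
  V = {}: π^{-1}(V) = ∅ ∈ τ ✓.
  V = {[λ=ν]}: π^{-1}(V) = {λ, ν} ∉ τ ✗.
  V = {[μ=ξ]}: π^{-1}(V) = {μ, ξ} ∉ τ ✗.
  V = {[λ=ν], [μ=ξ]}: π^{-1}(V) = {λ, μ, ν, ξ} ∈ τ ✓.
Open sets in the quotient: τ_Q = {{}, {[λ=ν], [μ=ξ]}} (2 elements).


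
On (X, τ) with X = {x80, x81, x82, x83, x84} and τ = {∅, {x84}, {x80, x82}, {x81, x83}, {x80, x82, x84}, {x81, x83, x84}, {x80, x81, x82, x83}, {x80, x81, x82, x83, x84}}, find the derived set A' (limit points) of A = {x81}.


A' = {x83}

For each x ∈ X, list the open sets U ∈ τ with x ∈ U, then check whether U ∩ (A ∖ {x}) ≠ ∅ for every such U.
  x = x80: open {x80, x82} ∋ x has {x80, x82} ∩ (A ∖ {x80}) = ∅, so x is NOT a limit point.
  x = x81: open {x81, x83} ∋ x has {x81, x83} ∩ (A ∖ {x81}) = ∅, so x is NOT a limit point.
  x = x82: open {x80, x82} ∋ x has {x80, x82} ∩ (A ∖ {x82}) = ∅, so x is NOT a limit point.
  x = x83: opens ∋ x are {x81, x83}, {x81, x83, x84}, {x80, x81, x82, x83}, {x80, x81, x82, x83, x84}; each meets A ∖ {x83}, so x IS a limit point.
  x = x84: open {x84} ∋ x has {x84} ∩ (A ∖ {x84}) = ∅, so x is NOT a limit point.
Collecting: A' = {x83}.


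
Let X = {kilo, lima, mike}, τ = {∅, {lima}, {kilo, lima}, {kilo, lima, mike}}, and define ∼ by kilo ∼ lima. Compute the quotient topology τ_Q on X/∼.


X/∼ = {[kilo=lima], [mike]}; |τ_Q| = 3.

Equivalence classes: [kilo=lima], [mike].
Quotient map π: X → X/∼ sends kilo ↦ [kilo=lima], lima ↦ [kilo=lima], mike ↦ [mike].
For each subset V ⊆ X/∼, compute π^{-1}(V) ⊆ X and check whether π^{-1}(V) ∈ τ. V is open in τ_Q iff π^{-1}(V) ∈ τ.
  V = {}: π^{-1}(V) = ∅ ∈ τ ✓.
  V = {[kilo=lima]}: π^{-1}(V) = {kilo, lima} ∈ τ ✓.
  V = {[mike]}: π^{-1}(V) = {mike} ∉ τ ✗.
  V = {[kilo=lima], [mike]}: π^{-1}(V) = {kilo, lima, mike} ∈ τ ✓.
Open sets in the quotient: τ_Q = {{}, {[kilo=lima]}, {[kilo=lima], [mike]}} (3 elements).


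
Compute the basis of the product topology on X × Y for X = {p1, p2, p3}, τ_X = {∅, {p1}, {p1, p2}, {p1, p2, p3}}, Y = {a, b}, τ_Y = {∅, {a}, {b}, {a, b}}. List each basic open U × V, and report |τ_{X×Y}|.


Basis B = {∅ × ∅, {p1} × {a}, {p1} × {b}, {p1} × {a, b}, {p1, p2} × {a}, {p1, p2} × {b}, {p1, p2, p3} × {a}, {p1, p2, p3} × {b}, {p1, p2} × {a, b}, {p1, p2, p3} × {a, b}}; |τ_{X×Y}| = 16.

Enumerate products U × V with U ∈ τ_X, V ∈ τ_Y (deduplicated):
  ∅ × ∅ = {} (∅)
  {p1} × {a} = {(p1,a)}
  {p1} × {b} = {(p1,b)}
  {p1} × {a, b} = {(p1,a), (p1,b)}
  {p1, p2} × {a} = {(p1,a), (p2,a)}
  {p1, p2} × {b} = {(p1,b), (p2,b)}
  {p1, p2, p3} × {a} = {(p1,a), (p2,a), (p3,a)}
  {p1, p2, p3} × {b} = {(p1,b), (p2,b), (p3,b)}
  {p1, p2} × {a, b} = {(p1,a), (p1,b), (p2,a), (p2,b)}
  {p1, p2, p3} × {a, b} = {(p1,a), (p1,b), (p2,a), (p2,b), (p3,a), (p3,b)}
These 10 distinct sets form the basis B.
Close under arbitrary unions to get τ_{X×Y}; counting gives |τ_{X×Y}| = 16.


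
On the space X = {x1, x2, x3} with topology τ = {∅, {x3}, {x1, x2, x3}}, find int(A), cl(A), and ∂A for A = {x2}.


int(A) = ∅, cl(A) = {x1, x2}, ∂A = {x1, x2}.

Closed sets in (X, τ) are complements of opens:
  closed(X, τ) = {∅, {x1, x2}, {x1, x2, x3}}.
int(A) = ⋃ {U ∈ τ : U ⊆ A}. Opens contained in A: ∅.
Taking the union of these: int(A) = ∅.
cl(A) = ⋂ {C closed : A ⊆ C}. Closed sets containing A: {x1, x2}, {x1, x2, x3}.
Intersecting these: cl(A) = {x1, x2}.
∂A = cl(A) ∖ int(A) = {x1, x2} ∖ ∅ = {x1, x2}.


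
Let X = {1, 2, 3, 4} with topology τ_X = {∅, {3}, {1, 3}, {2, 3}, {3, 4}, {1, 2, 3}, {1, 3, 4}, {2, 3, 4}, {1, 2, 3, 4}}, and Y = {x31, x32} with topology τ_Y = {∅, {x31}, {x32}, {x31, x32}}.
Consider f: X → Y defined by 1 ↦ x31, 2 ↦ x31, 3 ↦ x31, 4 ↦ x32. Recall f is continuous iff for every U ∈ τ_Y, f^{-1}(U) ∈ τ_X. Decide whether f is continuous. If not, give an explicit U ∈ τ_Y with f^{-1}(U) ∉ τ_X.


f is NOT continuous.

Compute f^{-1}(U) for each U ∈ τ_Y:
  U = ∅: f^{-1}(U) = ∅ ∈ τ_X ✓.
  U = {x31}: f^{-1}(U) = {1, 2, 3} ∈ τ_X ✓.
  U = {x32}: f^{-1}(U) = {4} ∉ τ_X ✗.
  U = {x31, x32}: f^{-1}(U) = {1, 2, 3, 4} ∈ τ_X ✓.
Found U = {x32} with f^{-1}(U) = {4} not in τ_X. Therefore f is NOT continuous.


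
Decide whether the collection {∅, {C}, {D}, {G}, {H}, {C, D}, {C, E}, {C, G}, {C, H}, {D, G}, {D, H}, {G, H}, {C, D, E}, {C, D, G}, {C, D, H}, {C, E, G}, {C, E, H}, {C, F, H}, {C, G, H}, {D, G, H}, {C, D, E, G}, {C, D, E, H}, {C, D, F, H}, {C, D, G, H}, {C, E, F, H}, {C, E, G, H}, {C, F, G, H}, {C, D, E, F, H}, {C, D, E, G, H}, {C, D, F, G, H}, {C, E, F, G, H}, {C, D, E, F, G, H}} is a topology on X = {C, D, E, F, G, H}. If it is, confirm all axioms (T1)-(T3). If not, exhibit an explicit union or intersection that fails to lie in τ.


τ IS a topology on X.

Axiom (T1): ∅ ∈ τ? Yes; X ∈ τ? Yes.
Axiom (T2/T3): check pairwise unions and intersections of members of τ.
All pairwise intersections and unions checked — each lies in τ. Therefore τ satisfies (T1), (T2), (T3): it IS a topology on X.


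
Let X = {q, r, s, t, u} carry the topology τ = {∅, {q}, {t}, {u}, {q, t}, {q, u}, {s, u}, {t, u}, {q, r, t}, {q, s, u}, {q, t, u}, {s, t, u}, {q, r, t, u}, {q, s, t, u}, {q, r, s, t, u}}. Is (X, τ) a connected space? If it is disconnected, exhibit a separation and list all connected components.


(X, τ) is disconnected; components = [{s, u}, {q, r, t}].

Find clopen sets (U ∈ τ with X ∖ U ∈ τ):
  U = ∅, X ∖ U = {q, r, s, t, u} — both open, so U is clopen.
  U = {s, u}, X ∖ U = {q, r, t} — both open, so U is clopen.
  U = {q, r, t}, X ∖ U = {s, u} — both open, so U is clopen.
  U = {q, r, s, t, u}, X ∖ U = ∅ — both open, so U is clopen.
Nontrivial clopen(s) exist: e.g. {q, r, t}. So (X, τ) is disconnected.
Compute connected components by grouping points that agree on all clopens:
  component: {s, u}
  component: {q, r, t}


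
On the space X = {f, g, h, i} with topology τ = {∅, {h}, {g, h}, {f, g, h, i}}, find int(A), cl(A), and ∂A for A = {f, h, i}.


int(A) = {h}, cl(A) = {f, g, h, i}, ∂A = {f, g, i}.

Closed sets in (X, τ) are complements of opens:
  closed(X, τ) = {∅, {f, i}, {f, g, i}, {f, g, h, i}}.
int(A) = ⋃ {U ∈ τ : U ⊆ A}. Opens contained in A: ∅, {h}.
Taking the union of these: int(A) = {h}.
cl(A) = ⋂ {C closed : A ⊆ C}. Closed sets containing A: {f, g, h, i}.
Intersecting these: cl(A) = {f, g, h, i}.
∂A = cl(A) ∖ int(A) = {f, g, h, i} ∖ {h} = {f, g, i}.


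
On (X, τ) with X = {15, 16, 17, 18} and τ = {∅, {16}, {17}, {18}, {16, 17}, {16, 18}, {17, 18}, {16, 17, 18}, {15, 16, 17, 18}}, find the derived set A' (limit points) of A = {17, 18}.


A' = {15}

For each x ∈ X, list the open sets U ∈ τ with x ∈ U, then check whether U ∩ (A ∖ {x}) ≠ ∅ for every such U.
  x = 15: opens ∋ x are {15, 16, 17, 18}; each meets A ∖ {15}, so x IS a limit point.
  x = 16: open {16} ∋ x has {16} ∩ (A ∖ {16}) = ∅, so x is NOT a limit point.
  x = 17: open {17} ∋ x has {17} ∩ (A ∖ {17}) = ∅, so x is NOT a limit point.
  x = 18: open {18} ∋ x has {18} ∩ (A ∖ {18}) = ∅, so x is NOT a limit point.
Collecting: A' = {15}.


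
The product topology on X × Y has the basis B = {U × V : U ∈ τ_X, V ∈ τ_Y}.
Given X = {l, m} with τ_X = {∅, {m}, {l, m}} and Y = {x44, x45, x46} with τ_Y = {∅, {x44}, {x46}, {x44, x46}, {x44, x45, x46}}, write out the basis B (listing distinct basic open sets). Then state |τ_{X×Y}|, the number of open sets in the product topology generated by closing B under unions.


Basis B = {∅ × ∅, {m} × {x44}, {m} × {x46}, {l, m} × {x44}, {l, m} × {x46}, {m} × {x44, x46}, {m} × {x44, x45, x46}, {l, m} × {x44, x46}, {l, m} × {x44, x45, x46}}; |τ_{X×Y}| = 14.

Enumerate products U × V with U ∈ τ_X, V ∈ τ_Y (deduplicated):
  ∅ × ∅ = {} (∅)
  {m} × {x44} = {(m,x44)}
  {m} × {x46} = {(m,x46)}
  {l, m} × {x44} = {(l,x44), (m,x44)}
  {l, m} × {x46} = {(l,x46), (m,x46)}
  {m} × {x44, x46} = {(m,x44), (m,x46)}
  {m} × {x44, x45, x46} = {(m,x44), (m,x45), (m,x46)}
  {l, m} × {x44, x46} = {(l,x44), (l,x46), (m,x44), (m,x46)}
  {l, m} × {x44, x45, x46} = {(l,x44), (l,x45), (l,x46), (m,x44), (m,x45), (m,x46)}
These 9 distinct sets form the basis B.
Close under arbitrary unions to get τ_{X×Y}; counting gives |τ_{X×Y}| = 14.


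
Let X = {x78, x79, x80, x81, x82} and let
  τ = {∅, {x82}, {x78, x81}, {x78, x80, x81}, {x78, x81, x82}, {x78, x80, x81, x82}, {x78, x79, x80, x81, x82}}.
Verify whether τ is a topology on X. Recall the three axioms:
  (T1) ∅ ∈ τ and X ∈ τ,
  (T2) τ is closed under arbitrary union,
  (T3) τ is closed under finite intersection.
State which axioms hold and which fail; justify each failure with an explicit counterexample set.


τ IS a topology on X.

Axiom (T1): ∅ ∈ τ? Yes; X ∈ τ? Yes.
Axiom (T2/T3): check pairwise unions and intersections of members of τ.
All pairwise intersections and unions checked — each lies in τ. Therefore τ satisfies (T1), (T2), (T3): it IS a topology on X.


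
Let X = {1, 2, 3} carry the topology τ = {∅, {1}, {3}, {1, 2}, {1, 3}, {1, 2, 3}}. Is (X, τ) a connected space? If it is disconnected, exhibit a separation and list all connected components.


(X, τ) is disconnected; components = [{3}, {1, 2}].

Find clopen sets (U ∈ τ with X ∖ U ∈ τ):
  U = ∅, X ∖ U = {1, 2, 3} — both open, so U is clopen.
  U = {3}, X ∖ U = {1, 2} — both open, so U is clopen.
  U = {1, 2}, X ∖ U = {3} — both open, so U is clopen.
  U = {1, 2, 3}, X ∖ U = ∅ — both open, so U is clopen.
Nontrivial clopen(s) exist: e.g. {1, 2}. So (X, τ) is disconnected.
Compute connected components by grouping points that agree on all clopens:
  component: {3}
  component: {1, 2}


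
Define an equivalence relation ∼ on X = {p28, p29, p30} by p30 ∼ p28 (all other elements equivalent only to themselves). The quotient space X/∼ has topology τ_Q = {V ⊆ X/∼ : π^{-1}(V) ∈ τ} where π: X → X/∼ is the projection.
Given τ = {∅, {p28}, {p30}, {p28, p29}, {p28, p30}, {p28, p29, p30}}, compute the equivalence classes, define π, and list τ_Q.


X/∼ = {[p28=p30], [p29]}; |τ_Q| = 3.

Equivalence classes: [p28=p30], [p29].
Quotient map π: X → X/∼ sends p28 ↦ [p28=p30], p29 ↦ [p29], p30 ↦ [p28=p30].
For each subset V ⊆ X/∼, compute π^{-1}(V) ⊆ X and check whether π^{-1}(V) ∈ τ. V is open in τ_Q iff π^{-1}(V) ∈ τ.
  V = {}: π^{-1}(V) = ∅ ∈ τ ✓.
  V = {[p28=p30]}: π^{-1}(V) = {p28, p30} ∈ τ ✓.
  V = {[p29]}: π^{-1}(V) = {p29} ∉ τ ✗.
  V = {[p28=p30], [p29]}: π^{-1}(V) = {p28, p29, p30} ∈ τ ✓.
Open sets in the quotient: τ_Q = {{}, {[p28=p30]}, {[p28=p30], [p29]}} (3 elements).


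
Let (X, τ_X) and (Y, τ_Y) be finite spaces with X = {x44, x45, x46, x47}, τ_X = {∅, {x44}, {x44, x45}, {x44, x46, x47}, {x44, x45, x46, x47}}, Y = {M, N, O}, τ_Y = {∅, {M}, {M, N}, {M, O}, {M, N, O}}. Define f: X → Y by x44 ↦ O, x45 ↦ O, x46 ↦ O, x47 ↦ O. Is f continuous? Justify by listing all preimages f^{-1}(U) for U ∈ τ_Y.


f IS continuous.

Compute f^{-1}(U) for each U ∈ τ_Y:
  U = ∅: f^{-1}(U) = ∅ ∈ τ_X ✓.
  U = {M}: f^{-1}(U) = ∅ ∈ τ_X ✓.
  U = {M, N}: f^{-1}(U) = ∅ ∈ τ_X ✓.
  U = {M, O}: f^{-1}(U) = {x44, x45, x46, x47} ∈ τ_X ✓.
  U = {M, N, O}: f^{-1}(U) = {x44, x45, x46, x47} ∈ τ_X ✓.
Every preimage lies in τ_X, so f IS continuous.


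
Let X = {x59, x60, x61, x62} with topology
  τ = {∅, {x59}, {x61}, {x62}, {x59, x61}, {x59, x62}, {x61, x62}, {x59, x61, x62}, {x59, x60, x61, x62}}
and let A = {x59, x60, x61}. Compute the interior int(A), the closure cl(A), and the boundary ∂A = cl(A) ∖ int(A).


int(A) = {x59, x61}, cl(A) = {x59, x60, x61}, ∂A = {x60}.

Closed sets in (X, τ) are complements of opens:
  closed(X, τ) = {∅, {x60}, {x59, x60}, {x60, x61}, {x60, x62}, {x59, x60, x61}, {x59, x60, x62}, {x60, x61, x62}, {x59, x60, x61, x62}}.
int(A) = ⋃ {U ∈ τ : U ⊆ A}. Opens contained in A: ∅, {x59}, {x61}, {x59, x61}.
Taking the union of these: int(A) = {x59, x61}.
cl(A) = ⋂ {C closed : A ⊆ C}. Closed sets containing A: {x59, x60, x61}, {x59, x60, x61, x62}.
Intersecting these: cl(A) = {x59, x60, x61}.
∂A = cl(A) ∖ int(A) = {x59, x60, x61} ∖ {x59, x61} = {x60}.


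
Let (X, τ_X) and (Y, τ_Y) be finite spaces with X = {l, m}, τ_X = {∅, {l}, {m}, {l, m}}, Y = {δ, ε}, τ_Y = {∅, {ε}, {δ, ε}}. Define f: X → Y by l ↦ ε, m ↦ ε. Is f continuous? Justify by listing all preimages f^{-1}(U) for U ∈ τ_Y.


f IS continuous.

Compute f^{-1}(U) for each U ∈ τ_Y:
  U = ∅: f^{-1}(U) = ∅ ∈ τ_X ✓.
  U = {ε}: f^{-1}(U) = {l, m} ∈ τ_X ✓.
  U = {δ, ε}: f^{-1}(U) = {l, m} ∈ τ_X ✓.
Every preimage lies in τ_X, so f IS continuous.
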